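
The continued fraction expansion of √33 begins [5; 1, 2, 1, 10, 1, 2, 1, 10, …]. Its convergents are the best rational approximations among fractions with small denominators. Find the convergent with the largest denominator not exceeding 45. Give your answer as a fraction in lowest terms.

List convergents until the denominator exceeds the bound:
a_0 = 5: 5/1  (≤ bound)
a_1 = 1: 6/1  (≤ bound)
a_2 = 2: 17/3  (≤ bound)
a_3 = 1: 23/4  (≤ bound)
a_4 = 10: 247/43  (≤ bound)
a_5 = 1: 270/47  (> 45, stop)

247/43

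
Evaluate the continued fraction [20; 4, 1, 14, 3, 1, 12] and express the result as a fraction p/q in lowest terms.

77558/3839

Collapse the nested fraction from the inside out:
Start with 12.
1 + 1/(12/1) = 1 + 1/12 = 13/12
3 + 1/(13/12) = 3 + 12/13 = 51/13
14 + 1/(51/13) = 14 + 13/51 = 727/51
1 + 1/(727/51) = 1 + 51/727 = 778/727
4 + 1/(778/727) = 4 + 727/778 = 3839/778
20 + 1/(3839/778) = 20 + 778/3839 = 77558/3839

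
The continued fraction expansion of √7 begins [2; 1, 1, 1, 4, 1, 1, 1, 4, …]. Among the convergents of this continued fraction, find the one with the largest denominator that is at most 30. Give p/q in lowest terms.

45/17

a_0 = 2: 2/1  (≤ bound)
a_1 = 1: 3/1  (≤ bound)
a_2 = 1: 5/2  (≤ bound)
a_3 = 1: 8/3  (≤ bound)
a_4 = 4: 37/14  (≤ bound)
a_5 = 1: 45/17  (≤ bound)
a_6 = 1: 82/31  (> 30, stop)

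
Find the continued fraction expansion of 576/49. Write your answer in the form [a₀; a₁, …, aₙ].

[11; 1, 3, 12]

Run the Euclidean algorithm, recording each quotient:
576 = 11·49 + 37, so a_0 = 11
49 = 1·37 + 12, so a_1 = 1
37 = 3·12 + 1, so a_2 = 3
12 = 12·1 + 0, so a_3 = 12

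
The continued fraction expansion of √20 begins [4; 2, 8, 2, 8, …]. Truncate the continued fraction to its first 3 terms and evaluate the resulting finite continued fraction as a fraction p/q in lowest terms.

76/17

Use the convergent recurrence hₖ = aₖ·hₖ₋₁ + hₖ₋₂ (and likewise for the denominators kₖ):
a_0 = 4: 4/1
a_1 = 2: 9/2
a_2 = 8: 76/17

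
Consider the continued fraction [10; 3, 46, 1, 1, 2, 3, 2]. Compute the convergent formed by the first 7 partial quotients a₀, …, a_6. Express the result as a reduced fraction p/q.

24722/2393

Compute successive convergents:
a_0 = 10: 10/1
a_1 = 3: 31/3
a_2 = 46: 1436/139
a_3 = 1: 1467/142
a_4 = 1: 2903/281
a_5 = 2: 7273/704
a_6 = 3: 24722/2393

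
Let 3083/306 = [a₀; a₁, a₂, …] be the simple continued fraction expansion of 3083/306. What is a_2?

Apply division with remainder until the remainder is 0:
3083 = 10·306 + 23, so a_0 = 10
306 = 13·23 + 7, so a_1 = 13
23 = 3·7 + 2, so a_2 = 3

3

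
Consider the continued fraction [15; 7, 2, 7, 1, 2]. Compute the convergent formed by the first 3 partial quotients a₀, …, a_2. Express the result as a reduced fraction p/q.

a_0 = 15: 15/1
a_1 = 7: 106/7
a_2 = 2: 227/15

227/15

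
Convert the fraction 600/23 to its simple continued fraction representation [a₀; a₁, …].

600 ÷ 23 → quotient 26, remainder 2
23 ÷ 2 → quotient 11, remainder 1
2 ÷ 1 → quotient 2, remainder 0

[26; 11, 2]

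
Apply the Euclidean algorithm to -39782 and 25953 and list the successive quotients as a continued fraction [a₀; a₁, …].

⌊-39782/25953⌋ = -2, remainder 12124
⌊25953/12124⌋ = 2, remainder 1705
⌊12124/1705⌋ = 7, remainder 189
⌊1705/189⌋ = 9, remainder 4
⌊189/4⌋ = 47, remainder 1
⌊4/1⌋ = 4, remainder 0

[-2; 2, 7, 9, 47, 4]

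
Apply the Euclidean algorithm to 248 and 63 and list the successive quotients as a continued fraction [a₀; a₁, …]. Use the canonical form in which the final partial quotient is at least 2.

Run the Euclidean algorithm, recording each quotient:
248 ÷ 63 → quotient 3, remainder 59
63 ÷ 59 → quotient 1, remainder 4
59 ÷ 4 → quotient 14, remainder 3
4 ÷ 3 → quotient 1, remainder 1
3 ÷ 1 → quotient 3, remainder 0

[3; 1, 14, 1, 3]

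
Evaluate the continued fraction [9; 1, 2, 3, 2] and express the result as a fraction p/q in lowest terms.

Start with 2.
3 + 1/(2/1) = 3 + 1/2 = 7/2
2 + 1/(7/2) = 2 + 2/7 = 16/7
1 + 1/(16/7) = 1 + 7/16 = 23/16
9 + 1/(23/16) = 9 + 16/23 = 223/23

223/23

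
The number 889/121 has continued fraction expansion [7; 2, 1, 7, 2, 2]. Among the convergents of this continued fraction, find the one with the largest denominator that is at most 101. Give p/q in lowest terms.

List convergents until the denominator exceeds the bound:
a_0 = 7: 7/1  (≤ bound)
a_1 = 2: 15/2  (≤ bound)
a_2 = 1: 22/3  (≤ bound)
a_3 = 7: 169/23  (≤ bound)
a_4 = 2: 360/49  (≤ bound)
a_5 = 2: 889/121  (> 101, stop)

360/49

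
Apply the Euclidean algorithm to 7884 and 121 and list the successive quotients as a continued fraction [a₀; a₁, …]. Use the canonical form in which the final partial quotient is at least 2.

[65; 6, 2, 1, 2, 2]

⌊7884/121⌋ = 65, remainder 19
⌊121/19⌋ = 6, remainder 7
⌊19/7⌋ = 2, remainder 5
⌊7/5⌋ = 1, remainder 2
⌊5/2⌋ = 2, remainder 1
⌊2/1⌋ = 2, remainder 0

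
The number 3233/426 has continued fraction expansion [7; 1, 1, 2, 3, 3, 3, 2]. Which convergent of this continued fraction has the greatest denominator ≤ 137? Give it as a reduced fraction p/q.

425/56

List convergents until the denominator exceeds the bound:
a_0 = 7: 7/1  (≤ bound)
a_1 = 1: 8/1  (≤ bound)
a_2 = 1: 15/2  (≤ bound)
a_3 = 2: 38/5  (≤ bound)
a_4 = 3: 129/17  (≤ bound)
a_5 = 3: 425/56  (≤ bound)
a_6 = 3: 1404/185  (> 137, stop)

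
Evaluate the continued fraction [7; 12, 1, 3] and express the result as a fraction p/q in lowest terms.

361/51

a_0 = 7: 7/1
a_1 = 12: 85/12
a_2 = 1: 92/13
a_3 = 3: 361/51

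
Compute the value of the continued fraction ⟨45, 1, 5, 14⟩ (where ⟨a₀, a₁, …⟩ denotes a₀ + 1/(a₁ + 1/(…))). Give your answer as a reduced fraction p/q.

3896/85

a_0 = 45: 45/1
a_1 = 1: 46/1
a_2 = 5: 275/6
a_3 = 14: 3896/85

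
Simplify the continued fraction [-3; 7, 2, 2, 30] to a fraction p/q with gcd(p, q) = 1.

-3223/1125

Start with 30.
2 + 1/(30/1) = 2 + 1/30 = 61/30
2 + 1/(61/30) = 2 + 30/61 = 152/61
7 + 1/(152/61) = 7 + 61/152 = 1125/152
-3 + 1/(1125/152) = -3 + 152/1125 = -3223/1125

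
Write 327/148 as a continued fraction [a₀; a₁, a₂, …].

⌊327/148⌋ = 2, remainder 31
⌊148/31⌋ = 4, remainder 24
⌊31/24⌋ = 1, remainder 7
⌊24/7⌋ = 3, remainder 3
⌊7/3⌋ = 2, remainder 1
⌊3/1⌋ = 3, remainder 0

[2; 4, 1, 3, 2, 3]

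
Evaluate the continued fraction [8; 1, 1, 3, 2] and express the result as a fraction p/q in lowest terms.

137/16

a_0 = 8: 8/1
a_1 = 1: 9/1
a_2 = 1: 17/2
a_3 = 3: 60/7
a_4 = 2: 137/16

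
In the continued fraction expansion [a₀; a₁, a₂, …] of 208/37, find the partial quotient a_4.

Apply division with remainder until the remainder is 0:
208 = 5·37 + 23, so a_0 = 5
37 = 1·23 + 14, so a_1 = 1
23 = 1·14 + 9, so a_2 = 1
14 = 1·9 + 5, so a_3 = 1
9 = 1·5 + 4, so a_4 = 1

1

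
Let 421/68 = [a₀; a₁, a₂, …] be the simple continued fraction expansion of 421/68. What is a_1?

Run the Euclidean algorithm, recording each quotient:
421 = 6·68 + 13, so a_0 = 6
68 = 5·13 + 3, so a_1 = 5

5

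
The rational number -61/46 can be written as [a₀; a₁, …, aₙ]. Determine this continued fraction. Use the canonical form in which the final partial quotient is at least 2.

[-2; 1, 2, 15]

-61 ÷ 46 → quotient -2, remainder 31
46 ÷ 31 → quotient 1, remainder 15
31 ÷ 15 → quotient 2, remainder 1
15 ÷ 1 → quotient 15, remainder 0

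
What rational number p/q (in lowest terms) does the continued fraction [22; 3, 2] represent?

a_0 = 22: 22/1
a_1 = 3: 67/3
a_2 = 2: 156/7

156/7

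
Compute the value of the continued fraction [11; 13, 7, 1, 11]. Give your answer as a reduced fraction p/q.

Work from the innermost term outward:
Start with 11.
1 + 1/(11/1) = 1 + 1/11 = 12/11
7 + 1/(12/11) = 7 + 11/12 = 95/12
13 + 1/(95/12) = 13 + 12/95 = 1247/95
11 + 1/(1247/95) = 11 + 95/1247 = 13812/1247

13812/1247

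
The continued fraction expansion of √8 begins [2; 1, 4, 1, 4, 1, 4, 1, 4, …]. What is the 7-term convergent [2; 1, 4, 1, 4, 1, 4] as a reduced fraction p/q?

Start with 4.
1 + 1/(4/1) = 1 + 1/4 = 5/4
4 + 1/(5/4) = 4 + 4/5 = 24/5
1 + 1/(24/5) = 1 + 5/24 = 29/24
4 + 1/(29/24) = 4 + 24/29 = 140/29
1 + 1/(140/29) = 1 + 29/140 = 169/140
2 + 1/(169/140) = 2 + 140/169 = 478/169

478/169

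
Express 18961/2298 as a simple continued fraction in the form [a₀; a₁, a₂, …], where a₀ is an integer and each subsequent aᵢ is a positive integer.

Run the Euclidean algorithm, recording each quotient:
⌊18961/2298⌋ = 8, remainder 577
⌊2298/577⌋ = 3, remainder 567
⌊577/567⌋ = 1, remainder 10
⌊567/10⌋ = 56, remainder 7
⌊10/7⌋ = 1, remainder 3
⌊7/3⌋ = 2, remainder 1
⌊3/1⌋ = 3, remainder 0

[8; 3, 1, 56, 1, 2, 3]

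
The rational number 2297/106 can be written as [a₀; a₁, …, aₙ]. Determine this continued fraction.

[21; 1, 2, 35]

Repeatedly divide and take the remainder:
2297 ÷ 106 → quotient 21, remainder 71
106 ÷ 71 → quotient 1, remainder 35
71 ÷ 35 → quotient 2, remainder 1
35 ÷ 1 → quotient 35, remainder 0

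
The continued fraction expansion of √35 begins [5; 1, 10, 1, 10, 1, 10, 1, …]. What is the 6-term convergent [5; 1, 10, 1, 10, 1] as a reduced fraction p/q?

Start with 1.
10 + 1/(1/1) = 10 + 1/1 = 11/1
1 + 1/(11/1) = 1 + 1/11 = 12/11
10 + 1/(12/11) = 10 + 11/12 = 131/12
1 + 1/(131/12) = 1 + 12/131 = 143/131
5 + 1/(143/131) = 5 + 131/143 = 846/143

846/143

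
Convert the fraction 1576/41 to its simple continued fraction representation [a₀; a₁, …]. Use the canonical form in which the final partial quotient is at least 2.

Apply division with remainder until the remainder is 0:
1576 = 38·41 + 18, so a_0 = 38
41 = 2·18 + 5, so a_1 = 2
18 = 3·5 + 3, so a_2 = 3
5 = 1·3 + 2, so a_3 = 1
3 = 1·2 + 1, so a_4 = 1
2 = 2·1 + 0, so a_5 = 2

[38; 2, 3, 1, 1, 2]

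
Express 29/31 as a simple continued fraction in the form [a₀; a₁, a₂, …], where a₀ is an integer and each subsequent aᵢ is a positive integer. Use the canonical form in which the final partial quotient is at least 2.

[0; 1, 14, 2]

29 = 0·31 + 29, so a_0 = 0
31 = 1·29 + 2, so a_1 = 1
29 = 14·2 + 1, so a_2 = 14
2 = 2·1 + 0, so a_3 = 2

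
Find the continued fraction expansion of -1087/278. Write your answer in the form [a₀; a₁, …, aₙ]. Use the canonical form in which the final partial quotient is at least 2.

[-4; 11, 8, 3]

Apply division with remainder until the remainder is 0:
-1087 = -4·278 + 25, so a_0 = -4
278 = 11·25 + 3, so a_1 = 11
25 = 8·3 + 1, so a_2 = 8
3 = 3·1 + 0, so a_3 = 3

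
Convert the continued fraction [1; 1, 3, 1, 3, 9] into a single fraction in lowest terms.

315/176

a_0 = 1: 1/1
a_1 = 1: 2/1
a_2 = 3: 7/4
a_3 = 1: 9/5
a_4 = 3: 34/19
a_5 = 9: 315/176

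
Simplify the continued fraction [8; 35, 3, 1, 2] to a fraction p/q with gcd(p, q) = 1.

a_0 = 8: 8/1
a_1 = 35: 281/35
a_2 = 3: 851/106
a_3 = 1: 1132/141
a_4 = 2: 3115/388

3115/388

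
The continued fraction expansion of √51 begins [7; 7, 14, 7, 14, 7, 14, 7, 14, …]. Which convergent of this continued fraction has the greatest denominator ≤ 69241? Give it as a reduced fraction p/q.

List convergents until the denominator exceeds the bound:
a_0 = 7: 7/1  (≤ bound)
a_1 = 7: 50/7  (≤ bound)
a_2 = 14: 707/99  (≤ bound)
a_3 = 7: 4999/700  (≤ bound)
a_4 = 14: 70693/9899  (≤ bound)
a_5 = 7: 499850/69993  (> 69241, stop)

70693/9899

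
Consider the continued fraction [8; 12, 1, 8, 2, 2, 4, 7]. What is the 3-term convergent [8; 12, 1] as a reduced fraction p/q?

Start with 1.
12 + 1/(1/1) = 12 + 1/1 = 13/1
8 + 1/(13/1) = 8 + 1/13 = 105/13

105/13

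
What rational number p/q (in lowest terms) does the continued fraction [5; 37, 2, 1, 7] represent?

Start with 7.
1 + 1/(7/1) = 1 + 1/7 = 8/7
2 + 1/(8/7) = 2 + 7/8 = 23/8
37 + 1/(23/8) = 37 + 8/23 = 859/23
5 + 1/(859/23) = 5 + 23/859 = 4318/859

4318/859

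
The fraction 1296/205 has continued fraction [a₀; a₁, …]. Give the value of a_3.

2

Run the Euclidean algorithm, recording each quotient:
⌊1296/205⌋ = 6, remainder 66
⌊205/66⌋ = 3, remainder 7
⌊66/7⌋ = 9, remainder 3
⌊7/3⌋ = 2, remainder 1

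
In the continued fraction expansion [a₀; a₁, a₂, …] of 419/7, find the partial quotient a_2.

6

419 = 59·7 + 6, so a_0 = 59
7 = 1·6 + 1, so a_1 = 1
6 = 6·1 + 0, so a_2 = 6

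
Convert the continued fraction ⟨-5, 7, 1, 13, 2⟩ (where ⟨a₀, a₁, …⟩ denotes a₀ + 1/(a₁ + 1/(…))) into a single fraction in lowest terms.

Start with 2.
13 + 1/(2/1) = 13 + 1/2 = 27/2
1 + 1/(27/2) = 1 + 2/27 = 29/27
7 + 1/(29/27) = 7 + 27/29 = 230/29
-5 + 1/(230/29) = -5 + 29/230 = -1121/230

-1121/230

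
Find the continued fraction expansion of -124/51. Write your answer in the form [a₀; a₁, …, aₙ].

[-3; 1, 1, 3, 7]

-124 = -3·51 + 29, so a_0 = -3
51 = 1·29 + 22, so a_1 = 1
29 = 1·22 + 7, so a_2 = 1
22 = 3·7 + 1, so a_3 = 3
7 = 7·1 + 0, so a_4 = 7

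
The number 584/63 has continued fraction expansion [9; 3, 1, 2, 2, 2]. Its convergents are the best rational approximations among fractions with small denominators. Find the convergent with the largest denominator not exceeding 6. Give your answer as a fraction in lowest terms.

37/4

List convergents until the denominator exceeds the bound:
a_0 = 9: 9/1  (≤ bound)
a_1 = 3: 28/3  (≤ bound)
a_2 = 1: 37/4  (≤ bound)
a_3 = 2: 102/11  (> 6, stop)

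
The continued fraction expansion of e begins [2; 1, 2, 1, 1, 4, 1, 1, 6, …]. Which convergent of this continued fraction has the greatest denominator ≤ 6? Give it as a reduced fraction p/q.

a_0 = 2: 2/1  (≤ bound)
a_1 = 1: 3/1  (≤ bound)
a_2 = 2: 8/3  (≤ bound)
a_3 = 1: 11/4  (≤ bound)
a_4 = 1: 19/7  (> 6, stop)

11/4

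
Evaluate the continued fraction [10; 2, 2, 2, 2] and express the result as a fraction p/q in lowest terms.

Build up convergents one term at a time:
a_0 = 10: 10/1
a_1 = 2: 21/2
a_2 = 2: 52/5
a_3 = 2: 125/12
a_4 = 2: 302/29

302/29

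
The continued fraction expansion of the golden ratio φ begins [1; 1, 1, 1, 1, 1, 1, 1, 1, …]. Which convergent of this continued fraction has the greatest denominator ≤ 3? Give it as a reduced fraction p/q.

5/3

List convergents until the denominator exceeds the bound:
a_0 = 1: 1/1  (≤ bound)
a_1 = 1: 2/1  (≤ bound)
a_2 = 1: 3/2  (≤ bound)
a_3 = 1: 5/3  (≤ bound)
a_4 = 1: 8/5  (> 3, stop)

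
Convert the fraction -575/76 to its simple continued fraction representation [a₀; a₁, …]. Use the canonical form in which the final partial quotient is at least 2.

⌊-575/76⌋ = -8, remainder 33
⌊76/33⌋ = 2, remainder 10
⌊33/10⌋ = 3, remainder 3
⌊10/3⌋ = 3, remainder 1
⌊3/1⌋ = 3, remainder 0

[-8; 2, 3, 3, 3]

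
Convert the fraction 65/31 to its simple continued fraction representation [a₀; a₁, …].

65 = 2·31 + 3, so a_0 = 2
31 = 10·3 + 1, so a_1 = 10
3 = 3·1 + 0, so a_2 = 3

[2; 10, 3]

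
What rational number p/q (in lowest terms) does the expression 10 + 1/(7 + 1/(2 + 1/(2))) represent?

375/37

a_0 = 10: 10/1
a_1 = 7: 71/7
a_2 = 2: 152/15
a_3 = 2: 375/37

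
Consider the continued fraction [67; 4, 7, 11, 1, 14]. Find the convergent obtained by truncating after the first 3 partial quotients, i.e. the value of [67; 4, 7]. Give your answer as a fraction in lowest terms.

Use the convergent recurrence hₖ = aₖ·hₖ₋₁ + hₖ₋₂ (and likewise for the denominators kₖ):
a_0 = 67: 67/1
a_1 = 4: 269/4
a_2 = 7: 1950/29

1950/29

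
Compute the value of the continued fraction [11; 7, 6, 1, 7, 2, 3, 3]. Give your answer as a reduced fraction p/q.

106264/9539

Use the convergent recurrence hₖ = aₖ·hₖ₋₁ + hₖ₋₂ (and likewise for the denominators kₖ):
a_0 = 11: 11/1
a_1 = 7: 78/7
a_2 = 6: 479/43
a_3 = 1: 557/50
a_4 = 7: 4378/393
a_5 = 2: 9313/836
a_6 = 3: 32317/2901
a_7 = 3: 106264/9539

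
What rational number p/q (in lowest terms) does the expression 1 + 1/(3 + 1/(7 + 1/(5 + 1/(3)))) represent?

a_0 = 1: 1/1
a_1 = 3: 4/3
a_2 = 7: 29/22
a_3 = 5: 149/113
a_4 = 3: 476/361

476/361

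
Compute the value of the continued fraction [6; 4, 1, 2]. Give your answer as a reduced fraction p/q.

Compute successive convergents:
a_0 = 6: 6/1
a_1 = 4: 25/4
a_2 = 1: 31/5
a_3 = 2: 87/14

87/14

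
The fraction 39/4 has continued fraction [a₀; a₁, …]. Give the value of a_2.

3

39 = 9·4 + 3, so a_0 = 9
4 = 1·3 + 1, so a_1 = 1
3 = 3·1 + 0, so a_2 = 3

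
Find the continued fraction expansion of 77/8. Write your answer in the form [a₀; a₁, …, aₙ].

[9; 1, 1, 1, 2]

Run the Euclidean algorithm, recording each quotient:
⌊77/8⌋ = 9, remainder 5
⌊8/5⌋ = 1, remainder 3
⌊5/3⌋ = 1, remainder 2
⌊3/2⌋ = 1, remainder 1
⌊2/1⌋ = 2, remainder 0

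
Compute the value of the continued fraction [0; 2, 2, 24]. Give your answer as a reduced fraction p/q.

49/122

Build up convergents one term at a time:
a_0 = 0: 0/1
a_1 = 2: 1/2
a_2 = 2: 2/5
a_3 = 24: 49/122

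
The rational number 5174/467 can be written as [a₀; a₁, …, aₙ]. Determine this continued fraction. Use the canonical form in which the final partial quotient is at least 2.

5174 ÷ 467 → quotient 11, remainder 37
467 ÷ 37 → quotient 12, remainder 23
37 ÷ 23 → quotient 1, remainder 14
23 ÷ 14 → quotient 1, remainder 9
14 ÷ 9 → quotient 1, remainder 5
9 ÷ 5 → quotient 1, remainder 4
5 ÷ 4 → quotient 1, remainder 1
4 ÷ 1 → quotient 4, remainder 0

[11; 12, 1, 1, 1, 1, 1, 4]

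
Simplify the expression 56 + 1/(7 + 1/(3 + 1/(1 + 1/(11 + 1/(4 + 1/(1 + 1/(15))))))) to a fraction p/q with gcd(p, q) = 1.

1538345/27403

Build up convergents one term at a time:
a_0 = 56: 56/1
a_1 = 7: 393/7
a_2 = 3: 1235/22
a_3 = 1: 1628/29
a_4 = 11: 19143/341
a_5 = 4: 78200/1393
a_6 = 1: 97343/1734
a_7 = 15: 1538345/27403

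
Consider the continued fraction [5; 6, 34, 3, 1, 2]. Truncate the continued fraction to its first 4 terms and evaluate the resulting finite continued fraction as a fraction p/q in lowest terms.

3208/621

a_0 = 5: 5/1
a_1 = 6: 31/6
a_2 = 34: 1059/205
a_3 = 3: 3208/621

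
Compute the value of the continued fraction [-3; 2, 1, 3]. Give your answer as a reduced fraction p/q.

a_0 = -3: -3/1
a_1 = 2: -5/2
a_2 = 1: -8/3
a_3 = 3: -29/11

-29/11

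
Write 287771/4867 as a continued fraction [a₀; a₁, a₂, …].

[59; 7, 1, 7, 38, 2]

287771 ÷ 4867 → quotient 59, remainder 618
4867 ÷ 618 → quotient 7, remainder 541
618 ÷ 541 → quotient 1, remainder 77
541 ÷ 77 → quotient 7, remainder 2
77 ÷ 2 → quotient 38, remainder 1
2 ÷ 1 → quotient 2, remainder 0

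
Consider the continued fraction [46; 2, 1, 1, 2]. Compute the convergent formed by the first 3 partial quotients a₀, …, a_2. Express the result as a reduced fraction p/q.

139/3

a_0 = 46: 46/1
a_1 = 2: 93/2
a_2 = 1: 139/3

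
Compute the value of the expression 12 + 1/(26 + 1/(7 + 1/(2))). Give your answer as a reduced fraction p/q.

4719/392

a_0 = 12: 12/1
a_1 = 26: 313/26
a_2 = 7: 2203/183
a_3 = 2: 4719/392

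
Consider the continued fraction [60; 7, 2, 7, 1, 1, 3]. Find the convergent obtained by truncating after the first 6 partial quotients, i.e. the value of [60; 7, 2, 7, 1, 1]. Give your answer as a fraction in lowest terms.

14372/239

a_0 = 60: 60/1
a_1 = 7: 421/7
a_2 = 2: 902/15
a_3 = 7: 6735/112
a_4 = 1: 7637/127
a_5 = 1: 14372/239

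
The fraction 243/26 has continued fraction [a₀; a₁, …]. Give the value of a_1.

Apply division with remainder until the remainder is 0:
⌊243/26⌋ = 9, remainder 9
⌊26/9⌋ = 2, remainder 8

2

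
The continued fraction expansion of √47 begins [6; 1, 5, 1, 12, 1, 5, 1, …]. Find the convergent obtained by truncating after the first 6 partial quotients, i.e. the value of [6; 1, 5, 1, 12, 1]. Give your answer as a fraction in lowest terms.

Work from the innermost term outward:
Start with 1.
12 + 1/(1/1) = 12 + 1/1 = 13/1
1 + 1/(13/1) = 1 + 1/13 = 14/13
5 + 1/(14/13) = 5 + 13/14 = 83/14
1 + 1/(83/14) = 1 + 14/83 = 97/83
6 + 1/(97/83) = 6 + 83/97 = 665/97

665/97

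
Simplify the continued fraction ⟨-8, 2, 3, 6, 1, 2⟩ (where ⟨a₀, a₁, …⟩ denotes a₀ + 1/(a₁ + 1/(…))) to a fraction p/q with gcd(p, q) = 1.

-1105/146

a_0 = -8: -8/1
a_1 = 2: -15/2
a_2 = 3: -53/7
a_3 = 6: -333/44
a_4 = 1: -386/51
a_5 = 2: -1105/146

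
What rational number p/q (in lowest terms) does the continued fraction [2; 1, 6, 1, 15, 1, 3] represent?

1529/532

a_0 = 2: 2/1
a_1 = 1: 3/1
a_2 = 6: 20/7
a_3 = 1: 23/8
a_4 = 15: 365/127
a_5 = 1: 388/135
a_6 = 3: 1529/532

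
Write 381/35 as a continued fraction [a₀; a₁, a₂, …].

Apply division with remainder until the remainder is 0:
381 = 10·35 + 31, so a_0 = 10
35 = 1·31 + 4, so a_1 = 1
31 = 7·4 + 3, so a_2 = 7
4 = 1·3 + 1, so a_3 = 1
3 = 3·1 + 0, so a_4 = 3

[10; 1, 7, 1, 3]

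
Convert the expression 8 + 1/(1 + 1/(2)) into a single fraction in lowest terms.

26/3

a_0 = 8: 8/1
a_1 = 1: 9/1
a_2 = 2: 26/3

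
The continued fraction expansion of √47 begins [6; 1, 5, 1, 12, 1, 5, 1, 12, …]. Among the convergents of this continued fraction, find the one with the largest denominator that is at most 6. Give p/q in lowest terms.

a_0 = 6: 6/1  (≤ bound)
a_1 = 1: 7/1  (≤ bound)
a_2 = 5: 41/6  (≤ bound)
a_3 = 1: 48/7  (> 6, stop)

41/6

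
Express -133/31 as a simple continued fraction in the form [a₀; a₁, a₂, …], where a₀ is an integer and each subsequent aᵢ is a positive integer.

Apply division with remainder until the remainder is 0:
-133 = -5·31 + 22, so a_0 = -5
31 = 1·22 + 9, so a_1 = 1
22 = 2·9 + 4, so a_2 = 2
9 = 2·4 + 1, so a_3 = 2
4 = 4·1 + 0, so a_4 = 4

[-5; 1, 2, 2, 4]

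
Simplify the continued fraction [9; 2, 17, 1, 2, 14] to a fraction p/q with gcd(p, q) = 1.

14827/1563

Start with 14.
2 + 1/(14/1) = 2 + 1/14 = 29/14
1 + 1/(29/14) = 1 + 14/29 = 43/29
17 + 1/(43/29) = 17 + 29/43 = 760/43
2 + 1/(760/43) = 2 + 43/760 = 1563/760
9 + 1/(1563/760) = 9 + 760/1563 = 14827/1563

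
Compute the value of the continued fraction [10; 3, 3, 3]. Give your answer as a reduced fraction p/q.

Starting at the tail and folding back:
Start with 3.
3 + 1/(3/1) = 3 + 1/3 = 10/3
3 + 1/(10/3) = 3 + 3/10 = 33/10
10 + 1/(33/10) = 10 + 10/33 = 340/33

340/33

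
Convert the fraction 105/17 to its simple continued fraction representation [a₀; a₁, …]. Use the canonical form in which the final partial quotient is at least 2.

⌊105/17⌋ = 6, remainder 3
⌊17/3⌋ = 5, remainder 2
⌊3/2⌋ = 1, remainder 1
⌊2/1⌋ = 2, remainder 0

[6; 5, 1, 2]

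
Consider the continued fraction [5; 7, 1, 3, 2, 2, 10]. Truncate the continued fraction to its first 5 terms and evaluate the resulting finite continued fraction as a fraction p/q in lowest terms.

Collapse the nested fraction from the inside out:
Start with 2.
3 + 1/(2/1) = 3 + 1/2 = 7/2
1 + 1/(7/2) = 1 + 2/7 = 9/7
7 + 1/(9/7) = 7 + 7/9 = 70/9
5 + 1/(70/9) = 5 + 9/70 = 359/70

359/70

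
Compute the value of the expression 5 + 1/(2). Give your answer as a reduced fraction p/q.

11/2

a_0 = 5: 5/1
a_1 = 2: 11/2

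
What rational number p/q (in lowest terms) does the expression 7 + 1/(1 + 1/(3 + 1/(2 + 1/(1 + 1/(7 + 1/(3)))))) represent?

2432/313

a_0 = 7: 7/1
a_1 = 1: 8/1
a_2 = 3: 31/4
a_3 = 2: 70/9
a_4 = 1: 101/13
a_5 = 7: 777/100
a_6 = 3: 2432/313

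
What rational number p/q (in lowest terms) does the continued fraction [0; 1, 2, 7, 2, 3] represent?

Work from the innermost term outward:
Start with 3.
2 + 1/(3/1) = 2 + 1/3 = 7/3
7 + 1/(7/3) = 7 + 3/7 = 52/7
2 + 1/(52/7) = 2 + 7/52 = 111/52
1 + 1/(111/52) = 1 + 52/111 = 163/111
0 + 1/(163/111) = 0 + 111/163 = 111/163

111/163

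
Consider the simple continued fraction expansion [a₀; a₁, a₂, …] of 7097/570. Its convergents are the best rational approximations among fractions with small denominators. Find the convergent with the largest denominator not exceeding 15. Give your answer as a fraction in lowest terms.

137/11

List convergents until the denominator exceeds the bound:
a_0 = 12: 12/1  (≤ bound)
a_1 = 2: 25/2  (≤ bound)
a_2 = 4: 112/9  (≤ bound)
a_3 = 1: 137/11  (≤ bound)
a_4 = 1: 249/20  (> 15, stop)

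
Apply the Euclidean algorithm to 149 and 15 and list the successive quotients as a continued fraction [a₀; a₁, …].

[9; 1, 14]

149 = 9·15 + 14, so a_0 = 9
15 = 1·14 + 1, so a_1 = 1
14 = 14·1 + 0, so a_2 = 14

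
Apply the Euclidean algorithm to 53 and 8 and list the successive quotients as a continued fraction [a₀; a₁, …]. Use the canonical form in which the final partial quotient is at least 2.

53 ÷ 8 → quotient 6, remainder 5
8 ÷ 5 → quotient 1, remainder 3
5 ÷ 3 → quotient 1, remainder 2
3 ÷ 2 → quotient 1, remainder 1
2 ÷ 1 → quotient 2, remainder 0

[6; 1, 1, 1, 2]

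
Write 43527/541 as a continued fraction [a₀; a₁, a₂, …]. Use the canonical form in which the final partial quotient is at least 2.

[80; 2, 5, 3, 1, 11]

Repeatedly divide and take the remainder:
⌊43527/541⌋ = 80, remainder 247
⌊541/247⌋ = 2, remainder 47
⌊247/47⌋ = 5, remainder 12
⌊47/12⌋ = 3, remainder 11
⌊12/11⌋ = 1, remainder 1
⌊11/1⌋ = 11, remainder 0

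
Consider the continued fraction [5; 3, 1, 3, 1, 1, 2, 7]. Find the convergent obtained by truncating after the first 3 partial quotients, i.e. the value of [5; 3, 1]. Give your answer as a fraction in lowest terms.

21/4

a_0 = 5: 5/1
a_1 = 3: 16/3
a_2 = 1: 21/4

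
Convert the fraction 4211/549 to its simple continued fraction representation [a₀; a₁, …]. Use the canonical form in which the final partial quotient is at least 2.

[7; 1, 2, 30, 6]

Run the Euclidean algorithm, recording each quotient:
4211 ÷ 549 → quotient 7, remainder 368
549 ÷ 368 → quotient 1, remainder 181
368 ÷ 181 → quotient 2, remainder 6
181 ÷ 6 → quotient 30, remainder 1
6 ÷ 1 → quotient 6, remainder 0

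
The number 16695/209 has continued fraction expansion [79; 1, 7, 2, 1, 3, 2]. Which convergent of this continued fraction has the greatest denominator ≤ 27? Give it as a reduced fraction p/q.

a_0 = 79: 79/1  (≤ bound)
a_1 = 1: 80/1  (≤ bound)
a_2 = 7: 639/8  (≤ bound)
a_3 = 2: 1358/17  (≤ bound)
a_4 = 1: 1997/25  (≤ bound)
a_5 = 3: 7349/92  (> 27, stop)

1997/25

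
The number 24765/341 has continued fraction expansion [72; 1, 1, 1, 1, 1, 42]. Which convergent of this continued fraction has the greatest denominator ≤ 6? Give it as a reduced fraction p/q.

363/5

a_0 = 72: 72/1  (≤ bound)
a_1 = 1: 73/1  (≤ bound)
a_2 = 1: 145/2  (≤ bound)
a_3 = 1: 218/3  (≤ bound)
a_4 = 1: 363/5  (≤ bound)
a_5 = 1: 581/8  (> 6, stop)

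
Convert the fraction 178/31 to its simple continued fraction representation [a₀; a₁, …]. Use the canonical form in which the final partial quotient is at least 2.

⌊178/31⌋ = 5, remainder 23
⌊31/23⌋ = 1, remainder 8
⌊23/8⌋ = 2, remainder 7
⌊8/7⌋ = 1, remainder 1
⌊7/1⌋ = 7, remainder 0

[5; 1, 2, 1, 7]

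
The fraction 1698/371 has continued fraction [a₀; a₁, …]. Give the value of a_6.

1698 ÷ 371 → quotient 4, remainder 214
371 ÷ 214 → quotient 1, remainder 157
214 ÷ 157 → quotient 1, remainder 57
157 ÷ 57 → quotient 2, remainder 43
57 ÷ 43 → quotient 1, remainder 14
43 ÷ 14 → quotient 3, remainder 1
14 ÷ 1 → quotient 14, remainder 0

14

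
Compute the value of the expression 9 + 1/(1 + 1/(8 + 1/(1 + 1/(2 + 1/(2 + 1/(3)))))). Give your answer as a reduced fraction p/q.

2306/233

Start with 3.
2 + 1/(3/1) = 2 + 1/3 = 7/3
2 + 1/(7/3) = 2 + 3/7 = 17/7
1 + 1/(17/7) = 1 + 7/17 = 24/17
8 + 1/(24/17) = 8 + 17/24 = 209/24
1 + 1/(209/24) = 1 + 24/209 = 233/209
9 + 1/(233/209) = 9 + 209/233 = 2306/233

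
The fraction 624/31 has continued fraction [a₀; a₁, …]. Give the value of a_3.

⌊624/31⌋ = 20, remainder 4
⌊31/4⌋ = 7, remainder 3
⌊4/3⌋ = 1, remainder 1
⌊3/1⌋ = 3, remainder 0

3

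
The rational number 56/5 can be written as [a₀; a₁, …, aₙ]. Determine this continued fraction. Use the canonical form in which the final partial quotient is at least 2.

56 ÷ 5 → quotient 11, remainder 1
5 ÷ 1 → quotient 5, remainder 0

[11; 5]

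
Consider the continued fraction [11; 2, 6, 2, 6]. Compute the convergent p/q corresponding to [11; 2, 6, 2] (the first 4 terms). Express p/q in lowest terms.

a_0 = 11: 11/1
a_1 = 2: 23/2
a_2 = 6: 149/13
a_3 = 2: 321/28

321/28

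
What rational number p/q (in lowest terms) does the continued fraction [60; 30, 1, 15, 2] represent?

Start with 2.
15 + 1/(2/1) = 15 + 1/2 = 31/2
1 + 1/(31/2) = 1 + 2/31 = 33/31
30 + 1/(33/31) = 30 + 31/33 = 1021/33
60 + 1/(1021/33) = 60 + 33/1021 = 61293/1021

61293/1021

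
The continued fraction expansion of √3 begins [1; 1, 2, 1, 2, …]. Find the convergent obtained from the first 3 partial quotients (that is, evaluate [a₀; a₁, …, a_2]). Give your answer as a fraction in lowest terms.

Starting at the tail and folding back:
Start with 2.
1 + 1/(2/1) = 1 + 1/2 = 3/2
1 + 1/(3/2) = 1 + 2/3 = 5/3

5/3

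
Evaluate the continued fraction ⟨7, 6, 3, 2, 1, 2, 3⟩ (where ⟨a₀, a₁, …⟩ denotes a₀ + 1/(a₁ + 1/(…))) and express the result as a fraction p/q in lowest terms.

Compute successive convergents:
a_0 = 7: 7/1
a_1 = 6: 43/6
a_2 = 3: 136/19
a_3 = 2: 315/44
a_4 = 1: 451/63
a_5 = 2: 1217/170
a_6 = 3: 4102/573

4102/573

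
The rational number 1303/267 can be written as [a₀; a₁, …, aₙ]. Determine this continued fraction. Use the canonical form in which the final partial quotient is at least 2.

[4; 1, 7, 2, 1, 10]

Repeatedly divide and take the remainder:
1303 ÷ 267 → quotient 4, remainder 235
267 ÷ 235 → quotient 1, remainder 32
235 ÷ 32 → quotient 7, remainder 11
32 ÷ 11 → quotient 2, remainder 10
11 ÷ 10 → quotient 1, remainder 1
10 ÷ 1 → quotient 10, remainder 0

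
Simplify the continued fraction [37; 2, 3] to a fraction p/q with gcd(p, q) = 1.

Start with 3.
2 + 1/(3/1) = 2 + 1/3 = 7/3
37 + 1/(7/3) = 37 + 3/7 = 262/7

262/7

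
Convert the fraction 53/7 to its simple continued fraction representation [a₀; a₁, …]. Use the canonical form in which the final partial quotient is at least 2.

[7; 1, 1, 3]

Apply division with remainder until the remainder is 0:
53 ÷ 7 → quotient 7, remainder 4
7 ÷ 4 → quotient 1, remainder 3
4 ÷ 3 → quotient 1, remainder 1
3 ÷ 1 → quotient 3, remainder 0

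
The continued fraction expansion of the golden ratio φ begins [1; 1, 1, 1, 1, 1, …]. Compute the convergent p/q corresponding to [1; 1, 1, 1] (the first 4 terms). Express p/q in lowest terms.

Start with 1.
1 + 1/(1/1) = 1 + 1/1 = 2/1
1 + 1/(2/1) = 1 + 1/2 = 3/2
1 + 1/(3/2) = 1 + 2/3 = 5/3

5/3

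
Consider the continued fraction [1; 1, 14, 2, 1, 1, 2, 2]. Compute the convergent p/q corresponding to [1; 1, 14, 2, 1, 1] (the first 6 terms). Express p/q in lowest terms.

149/77

a_0 = 1: 1/1
a_1 = 1: 2/1
a_2 = 14: 29/15
a_3 = 2: 60/31
a_4 = 1: 89/46
a_5 = 1: 149/77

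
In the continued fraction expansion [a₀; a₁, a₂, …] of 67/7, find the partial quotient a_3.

3

67 ÷ 7 → quotient 9, remainder 4
7 ÷ 4 → quotient 1, remainder 3
4 ÷ 3 → quotient 1, remainder 1
3 ÷ 1 → quotient 3, remainder 0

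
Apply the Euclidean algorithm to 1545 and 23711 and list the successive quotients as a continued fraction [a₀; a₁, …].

1545 ÷ 23711 → quotient 0, remainder 1545
23711 ÷ 1545 → quotient 15, remainder 536
1545 ÷ 536 → quotient 2, remainder 473
536 ÷ 473 → quotient 1, remainder 63
473 ÷ 63 → quotient 7, remainder 32
63 ÷ 32 → quotient 1, remainder 31
32 ÷ 31 → quotient 1, remainder 1
31 ÷ 1 → quotient 31, remainder 0

[0; 15, 2, 1, 7, 1, 1, 31]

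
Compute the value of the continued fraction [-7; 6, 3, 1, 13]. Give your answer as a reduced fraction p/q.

-2353/344

Start with 13.
1 + 1/(13/1) = 1 + 1/13 = 14/13
3 + 1/(14/13) = 3 + 13/14 = 55/14
6 + 1/(55/14) = 6 + 14/55 = 344/55
-7 + 1/(344/55) = -7 + 55/344 = -2353/344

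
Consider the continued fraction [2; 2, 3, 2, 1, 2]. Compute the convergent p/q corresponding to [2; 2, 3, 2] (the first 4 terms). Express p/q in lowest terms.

39/16

Start with 2.
3 + 1/(2/1) = 3 + 1/2 = 7/2
2 + 1/(7/2) = 2 + 2/7 = 16/7
2 + 1/(16/7) = 2 + 7/16 = 39/16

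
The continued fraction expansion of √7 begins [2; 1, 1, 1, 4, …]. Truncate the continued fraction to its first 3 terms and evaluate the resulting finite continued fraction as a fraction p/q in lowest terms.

a_0 = 2: 2/1
a_1 = 1: 3/1
a_2 = 1: 5/2

5/2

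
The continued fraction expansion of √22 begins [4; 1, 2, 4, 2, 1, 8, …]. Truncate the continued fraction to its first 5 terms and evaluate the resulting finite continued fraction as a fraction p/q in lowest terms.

Work from the innermost term outward:
Start with 2.
4 + 1/(2/1) = 4 + 1/2 = 9/2
2 + 1/(9/2) = 2 + 2/9 = 20/9
1 + 1/(20/9) = 1 + 9/20 = 29/20
4 + 1/(29/20) = 4 + 20/29 = 136/29

136/29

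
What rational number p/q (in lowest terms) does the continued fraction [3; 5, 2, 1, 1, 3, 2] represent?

704/221

Start with 2.
3 + 1/(2/1) = 3 + 1/2 = 7/2
1 + 1/(7/2) = 1 + 2/7 = 9/7
1 + 1/(9/7) = 1 + 7/9 = 16/9
2 + 1/(16/9) = 2 + 9/16 = 41/16
5 + 1/(41/16) = 5 + 16/41 = 221/41
3 + 1/(221/41) = 3 + 41/221 = 704/221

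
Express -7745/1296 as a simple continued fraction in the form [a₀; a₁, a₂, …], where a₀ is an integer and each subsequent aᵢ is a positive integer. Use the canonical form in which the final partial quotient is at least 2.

Run the Euclidean algorithm, recording each quotient:
⌊-7745/1296⌋ = -6, remainder 31
⌊1296/31⌋ = 41, remainder 25
⌊31/25⌋ = 1, remainder 6
⌊25/6⌋ = 4, remainder 1
⌊6/1⌋ = 6, remainder 0

[-6; 41, 1, 4, 6]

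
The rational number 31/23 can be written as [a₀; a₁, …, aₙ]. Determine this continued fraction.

[1; 2, 1, 7]

31 = 1·23 + 8, so a_0 = 1
23 = 2·8 + 7, so a_1 = 2
8 = 1·7 + 1, so a_2 = 1
7 = 7·1 + 0, so a_3 = 7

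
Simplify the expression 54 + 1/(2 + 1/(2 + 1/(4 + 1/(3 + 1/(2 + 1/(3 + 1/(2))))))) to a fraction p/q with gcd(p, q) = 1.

Compute successive convergents:
a_0 = 54: 54/1
a_1 = 2: 109/2
a_2 = 2: 272/5
a_3 = 4: 1197/22
a_4 = 3: 3863/71
a_5 = 2: 8923/164
a_6 = 3: 30632/563
a_7 = 2: 70187/1290

70187/1290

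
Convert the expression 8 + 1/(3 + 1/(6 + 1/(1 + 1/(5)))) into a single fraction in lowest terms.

Start with 5.
1 + 1/(5/1) = 1 + 1/5 = 6/5
6 + 1/(6/5) = 6 + 5/6 = 41/6
3 + 1/(41/6) = 3 + 6/41 = 129/41
8 + 1/(129/41) = 8 + 41/129 = 1073/129

1073/129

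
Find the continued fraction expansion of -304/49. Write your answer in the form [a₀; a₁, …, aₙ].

Run the Euclidean algorithm, recording each quotient:
-304 ÷ 49 → quotient -7, remainder 39
49 ÷ 39 → quotient 1, remainder 10
39 ÷ 10 → quotient 3, remainder 9
10 ÷ 9 → quotient 1, remainder 1
9 ÷ 1 → quotient 9, remainder 0

[-7; 1, 3, 1, 9]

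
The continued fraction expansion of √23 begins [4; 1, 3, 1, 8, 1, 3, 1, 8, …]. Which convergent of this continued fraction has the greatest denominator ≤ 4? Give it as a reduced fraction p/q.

19/4

List convergents until the denominator exceeds the bound:
a_0 = 4: 4/1  (≤ bound)
a_1 = 1: 5/1  (≤ bound)
a_2 = 3: 19/4  (≤ bound)
a_3 = 1: 24/5  (> 4, stop)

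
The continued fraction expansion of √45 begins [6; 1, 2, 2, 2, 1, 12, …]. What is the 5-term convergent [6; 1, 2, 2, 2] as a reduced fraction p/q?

Start with 2.
2 + 1/(2/1) = 2 + 1/2 = 5/2
2 + 1/(5/2) = 2 + 2/5 = 12/5
1 + 1/(12/5) = 1 + 5/12 = 17/12
6 + 1/(17/12) = 6 + 12/17 = 114/17

114/17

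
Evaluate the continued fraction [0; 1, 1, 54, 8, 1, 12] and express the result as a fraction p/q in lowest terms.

6393/12670

Starting at the tail and folding back:
Start with 12.
1 + 1/(12/1) = 1 + 1/12 = 13/12
8 + 1/(13/12) = 8 + 12/13 = 116/13
54 + 1/(116/13) = 54 + 13/116 = 6277/116
1 + 1/(6277/116) = 1 + 116/6277 = 6393/6277
1 + 1/(6393/6277) = 1 + 6277/6393 = 12670/6393
0 + 1/(12670/6393) = 0 + 6393/12670 = 6393/12670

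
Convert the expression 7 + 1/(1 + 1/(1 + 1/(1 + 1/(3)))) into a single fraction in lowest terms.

84/11

a_0 = 7: 7/1
a_1 = 1: 8/1
a_2 = 1: 15/2
a_3 = 1: 23/3
a_4 = 3: 84/11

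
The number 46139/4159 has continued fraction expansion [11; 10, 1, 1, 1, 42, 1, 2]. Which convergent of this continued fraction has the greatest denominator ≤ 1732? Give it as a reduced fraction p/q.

a_0 = 11: 11/1  (≤ bound)
a_1 = 10: 111/10  (≤ bound)
a_2 = 1: 122/11  (≤ bound)
a_3 = 1: 233/21  (≤ bound)
a_4 = 1: 355/32  (≤ bound)
a_5 = 42: 15143/1365  (≤ bound)
a_6 = 1: 15498/1397  (≤ bound)
a_7 = 2: 46139/4159  (> 1732, stop)

15498/1397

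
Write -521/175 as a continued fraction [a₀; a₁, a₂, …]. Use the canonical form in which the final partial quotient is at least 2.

Repeatedly divide and take the remainder:
⌊-521/175⌋ = -3, remainder 4
⌊175/4⌋ = 43, remainder 3
⌊4/3⌋ = 1, remainder 1
⌊3/1⌋ = 3, remainder 0

[-3; 43, 1, 3]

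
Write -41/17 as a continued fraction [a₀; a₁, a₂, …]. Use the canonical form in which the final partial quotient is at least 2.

[-3; 1, 1, 2, 3]

Apply division with remainder until the remainder is 0:
-41 ÷ 17 → quotient -3, remainder 10
17 ÷ 10 → quotient 1, remainder 7
10 ÷ 7 → quotient 1, remainder 3
7 ÷ 3 → quotient 2, remainder 1
3 ÷ 1 → quotient 3, remainder 0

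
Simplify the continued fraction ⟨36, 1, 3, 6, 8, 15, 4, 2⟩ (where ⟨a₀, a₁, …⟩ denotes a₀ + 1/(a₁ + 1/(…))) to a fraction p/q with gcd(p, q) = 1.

1035634/28173

Compute successive convergents:
a_0 = 36: 36/1
a_1 = 1: 37/1
a_2 = 3: 147/4
a_3 = 6: 919/25
a_4 = 8: 7499/204
a_5 = 15: 113404/3085
a_6 = 4: 461115/12544
a_7 = 2: 1035634/28173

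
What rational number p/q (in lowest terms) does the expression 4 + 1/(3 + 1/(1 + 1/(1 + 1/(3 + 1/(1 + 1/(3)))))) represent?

518/121

Start with 3.
1 + 1/(3/1) = 1 + 1/3 = 4/3
3 + 1/(4/3) = 3 + 3/4 = 15/4
1 + 1/(15/4) = 1 + 4/15 = 19/15
1 + 1/(19/15) = 1 + 15/19 = 34/19
3 + 1/(34/19) = 3 + 19/34 = 121/34
4 + 1/(121/34) = 4 + 34/121 = 518/121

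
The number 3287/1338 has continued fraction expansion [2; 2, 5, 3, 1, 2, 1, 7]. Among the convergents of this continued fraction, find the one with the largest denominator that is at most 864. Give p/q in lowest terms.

425/173

List convergents until the denominator exceeds the bound:
a_0 = 2: 2/1  (≤ bound)
a_1 = 2: 5/2  (≤ bound)
a_2 = 5: 27/11  (≤ bound)
a_3 = 3: 86/35  (≤ bound)
a_4 = 1: 113/46  (≤ bound)
a_5 = 2: 312/127  (≤ bound)
a_6 = 1: 425/173  (≤ bound)
a_7 = 7: 3287/1338  (> 864, stop)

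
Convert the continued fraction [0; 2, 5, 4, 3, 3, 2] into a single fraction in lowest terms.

518/1135

Starting at the tail and folding back:
Start with 2.
3 + 1/(2/1) = 3 + 1/2 = 7/2
3 + 1/(7/2) = 3 + 2/7 = 23/7
4 + 1/(23/7) = 4 + 7/23 = 99/23
5 + 1/(99/23) = 5 + 23/99 = 518/99
2 + 1/(518/99) = 2 + 99/518 = 1135/518
0 + 1/(1135/518) = 0 + 518/1135 = 518/1135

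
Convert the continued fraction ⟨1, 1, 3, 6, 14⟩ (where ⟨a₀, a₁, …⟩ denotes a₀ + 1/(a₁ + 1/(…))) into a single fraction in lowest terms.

623/354

a_0 = 1: 1/1
a_1 = 1: 2/1
a_2 = 3: 7/4
a_3 = 6: 44/25
a_4 = 14: 623/354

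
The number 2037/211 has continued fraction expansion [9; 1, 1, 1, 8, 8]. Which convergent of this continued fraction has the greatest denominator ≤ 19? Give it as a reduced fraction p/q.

29/3

a_0 = 9: 9/1  (≤ bound)
a_1 = 1: 10/1  (≤ bound)
a_2 = 1: 19/2  (≤ bound)
a_3 = 1: 29/3  (≤ bound)
a_4 = 8: 251/26  (> 19, stop)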